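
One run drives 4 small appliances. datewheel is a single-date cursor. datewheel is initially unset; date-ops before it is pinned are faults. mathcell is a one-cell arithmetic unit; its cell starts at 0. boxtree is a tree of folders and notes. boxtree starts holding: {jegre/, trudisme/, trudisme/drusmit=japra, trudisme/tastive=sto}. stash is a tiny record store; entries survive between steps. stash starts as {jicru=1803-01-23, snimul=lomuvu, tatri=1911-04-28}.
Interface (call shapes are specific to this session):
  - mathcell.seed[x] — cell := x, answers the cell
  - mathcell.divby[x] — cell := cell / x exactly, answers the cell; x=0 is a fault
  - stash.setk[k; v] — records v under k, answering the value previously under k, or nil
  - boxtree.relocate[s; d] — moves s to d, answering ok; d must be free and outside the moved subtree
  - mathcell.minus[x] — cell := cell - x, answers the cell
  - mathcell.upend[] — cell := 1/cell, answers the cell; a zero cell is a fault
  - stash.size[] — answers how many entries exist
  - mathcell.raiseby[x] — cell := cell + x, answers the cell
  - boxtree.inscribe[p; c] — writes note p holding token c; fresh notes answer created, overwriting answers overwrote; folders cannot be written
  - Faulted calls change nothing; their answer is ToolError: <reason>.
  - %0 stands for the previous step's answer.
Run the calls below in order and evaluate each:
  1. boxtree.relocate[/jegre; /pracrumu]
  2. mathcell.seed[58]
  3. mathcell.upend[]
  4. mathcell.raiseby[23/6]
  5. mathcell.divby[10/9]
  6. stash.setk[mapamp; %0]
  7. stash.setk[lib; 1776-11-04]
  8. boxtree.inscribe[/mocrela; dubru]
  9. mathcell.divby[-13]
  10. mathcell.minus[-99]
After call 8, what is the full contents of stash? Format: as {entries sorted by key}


;; 1. boxtree.relocate(/jegre, /pracrumu) => ok
;; 2. mathcell.seed(58) => 58
;; 3. mathcell.upend() => 1/58
;; 4. mathcell.raiseby(23/6) => 335/87
;; 5. mathcell.divby(10/9) => 201/58
;; 6. stash.setk(mapamp, %0) => nil
;; 7. stash.setk(lib, 1776-11-04) => nil
;; 8. boxtree.inscribe(/mocrela, dubru) => created
;; 9. mathcell.divby(-13) => -201/754
;; 10. mathcell.minus(-99) => 74445/754

Answer: {jicru=1803-01-23, lib=1776-11-04, mapamp=201/58, snimul=lomuvu, tatri=1911-04-28}


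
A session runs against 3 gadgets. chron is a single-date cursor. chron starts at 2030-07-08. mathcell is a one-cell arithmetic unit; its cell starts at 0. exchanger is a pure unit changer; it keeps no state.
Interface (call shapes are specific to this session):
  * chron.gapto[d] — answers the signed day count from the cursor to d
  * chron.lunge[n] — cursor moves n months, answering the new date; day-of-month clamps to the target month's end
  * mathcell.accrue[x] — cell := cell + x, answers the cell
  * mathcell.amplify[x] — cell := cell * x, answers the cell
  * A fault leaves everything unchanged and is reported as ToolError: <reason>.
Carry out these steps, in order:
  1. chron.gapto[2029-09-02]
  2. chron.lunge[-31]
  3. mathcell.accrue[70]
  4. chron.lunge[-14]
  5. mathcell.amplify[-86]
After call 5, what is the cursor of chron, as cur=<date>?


Answer: cur=2026-10-08

Derivation:
I try chron.gapto on 2029-09-02, → -309.
Using chron.lunge on -31, and get 2027-12-08.
Using mathcell.accrue on 70: 70.
Using chron.lunge on -14: 2026-10-08.
Calling mathcell.amplify on -86: -6020.


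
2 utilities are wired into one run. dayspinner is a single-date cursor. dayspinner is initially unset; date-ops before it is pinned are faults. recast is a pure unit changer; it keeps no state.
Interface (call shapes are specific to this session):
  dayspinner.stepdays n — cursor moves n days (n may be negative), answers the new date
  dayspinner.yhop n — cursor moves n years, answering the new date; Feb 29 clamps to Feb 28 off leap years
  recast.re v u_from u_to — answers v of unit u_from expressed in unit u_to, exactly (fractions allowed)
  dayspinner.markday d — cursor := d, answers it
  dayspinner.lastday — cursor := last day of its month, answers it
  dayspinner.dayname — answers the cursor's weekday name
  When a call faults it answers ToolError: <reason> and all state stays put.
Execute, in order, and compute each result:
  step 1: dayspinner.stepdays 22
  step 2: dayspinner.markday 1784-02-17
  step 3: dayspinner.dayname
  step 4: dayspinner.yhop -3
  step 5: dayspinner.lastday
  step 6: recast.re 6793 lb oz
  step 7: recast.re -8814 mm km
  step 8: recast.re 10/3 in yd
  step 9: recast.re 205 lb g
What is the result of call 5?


I invoke stepdays with 22: ToolError: no date set.
I invoke markday with 1784-02-17, and observe 1784-02-17.
I run dayname(), and get Tuesday.
Next I call yhop with -3, and observe 1781-02-17.
Calling lastday(): 1781-02-28.
I try re with 6793, lb, oz, and get 108688.
Now I run re with -8814, mm, km, and get -4407/500000.
Then re with 10/3, in, yd, → 5/54.
Calling re with 205, lb, g, and observe 1859728717/20000.

Answer: 1781-02-28


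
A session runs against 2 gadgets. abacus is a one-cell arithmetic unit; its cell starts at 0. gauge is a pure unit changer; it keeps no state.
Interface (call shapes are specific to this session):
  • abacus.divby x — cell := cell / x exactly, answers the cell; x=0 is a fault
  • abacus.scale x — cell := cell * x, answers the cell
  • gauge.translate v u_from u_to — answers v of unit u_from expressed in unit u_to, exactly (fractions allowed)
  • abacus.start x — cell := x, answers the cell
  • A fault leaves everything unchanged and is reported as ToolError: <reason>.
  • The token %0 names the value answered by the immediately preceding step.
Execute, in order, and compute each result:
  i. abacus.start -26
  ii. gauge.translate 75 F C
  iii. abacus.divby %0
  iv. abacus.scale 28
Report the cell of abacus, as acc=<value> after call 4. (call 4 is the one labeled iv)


[in] abacus.start -26
:: -26
[in] gauge.translate 75 F C
:: 215/9
[in] abacus.divby %0
:: -234/215
[in] abacus.scale 28
:: -6552/215

Answer: acc=-6552/215


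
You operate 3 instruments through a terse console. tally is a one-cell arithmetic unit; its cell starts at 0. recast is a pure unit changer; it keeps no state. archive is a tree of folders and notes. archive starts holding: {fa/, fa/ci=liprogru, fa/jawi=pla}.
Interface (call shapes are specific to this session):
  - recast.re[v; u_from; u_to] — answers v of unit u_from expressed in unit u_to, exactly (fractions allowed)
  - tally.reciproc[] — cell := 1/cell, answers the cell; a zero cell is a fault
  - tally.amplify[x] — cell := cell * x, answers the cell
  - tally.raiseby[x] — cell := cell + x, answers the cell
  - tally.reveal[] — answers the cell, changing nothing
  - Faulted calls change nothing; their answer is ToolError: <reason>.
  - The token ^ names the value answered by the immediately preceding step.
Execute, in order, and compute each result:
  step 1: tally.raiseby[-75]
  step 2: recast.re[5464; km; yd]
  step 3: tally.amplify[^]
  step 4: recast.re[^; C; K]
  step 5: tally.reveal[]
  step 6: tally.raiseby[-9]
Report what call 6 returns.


$ tally.raiseby x='-75'
  -75
$ recast.re v='5464' u_from='km' u_to='yd'
  6830000000/1143
$ tally.amplify x='^'
  -170750000000/381
$ recast.re v='^' u_from='C' u_to='K'
  -3414997918597/7620
$ tally.reveal
  -170750000000/381
$ tally.raiseby x='-9'
  -170750003429/381

Answer: -170750003429/381


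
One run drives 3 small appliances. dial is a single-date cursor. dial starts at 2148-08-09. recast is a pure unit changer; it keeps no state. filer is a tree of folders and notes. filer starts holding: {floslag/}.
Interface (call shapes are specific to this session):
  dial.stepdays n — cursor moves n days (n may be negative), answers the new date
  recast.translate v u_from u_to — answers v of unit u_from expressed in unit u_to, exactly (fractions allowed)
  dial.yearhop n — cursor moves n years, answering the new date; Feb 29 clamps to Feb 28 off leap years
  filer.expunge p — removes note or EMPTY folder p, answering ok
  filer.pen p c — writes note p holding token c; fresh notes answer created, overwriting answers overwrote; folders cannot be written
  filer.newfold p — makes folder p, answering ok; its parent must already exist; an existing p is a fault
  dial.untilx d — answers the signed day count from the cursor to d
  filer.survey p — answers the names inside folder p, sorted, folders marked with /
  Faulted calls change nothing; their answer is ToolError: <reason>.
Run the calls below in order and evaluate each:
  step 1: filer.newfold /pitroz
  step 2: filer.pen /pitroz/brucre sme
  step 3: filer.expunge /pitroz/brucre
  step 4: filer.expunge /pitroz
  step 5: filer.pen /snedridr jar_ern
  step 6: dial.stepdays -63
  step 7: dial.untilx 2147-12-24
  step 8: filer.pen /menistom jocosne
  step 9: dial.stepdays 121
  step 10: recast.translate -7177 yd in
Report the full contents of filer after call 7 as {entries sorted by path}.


>>> filer.newfold p→/pitroz
:: ok
>>> filer.pen p→/pitroz/brucre c→sme
:: created
>>> filer.expunge p→/pitroz/brucre
:: ok
>>> filer.expunge p→/pitroz
:: ok
>>> filer.pen p→/snedridr c→jar_ern
:: created
>>> dial.stepdays n→-63
:: 2148-06-07
>>> dial.untilx d→2147-12-24
:: -166
>>> filer.pen p→/menistom c→jocosne
:: created
>>> dial.stepdays n→121
:: 2148-10-06
>>> recast.translate v→-7177 u_from→yd u_to→in
:: -258372

Answer: {floslag/, snedridr=jar_ern}


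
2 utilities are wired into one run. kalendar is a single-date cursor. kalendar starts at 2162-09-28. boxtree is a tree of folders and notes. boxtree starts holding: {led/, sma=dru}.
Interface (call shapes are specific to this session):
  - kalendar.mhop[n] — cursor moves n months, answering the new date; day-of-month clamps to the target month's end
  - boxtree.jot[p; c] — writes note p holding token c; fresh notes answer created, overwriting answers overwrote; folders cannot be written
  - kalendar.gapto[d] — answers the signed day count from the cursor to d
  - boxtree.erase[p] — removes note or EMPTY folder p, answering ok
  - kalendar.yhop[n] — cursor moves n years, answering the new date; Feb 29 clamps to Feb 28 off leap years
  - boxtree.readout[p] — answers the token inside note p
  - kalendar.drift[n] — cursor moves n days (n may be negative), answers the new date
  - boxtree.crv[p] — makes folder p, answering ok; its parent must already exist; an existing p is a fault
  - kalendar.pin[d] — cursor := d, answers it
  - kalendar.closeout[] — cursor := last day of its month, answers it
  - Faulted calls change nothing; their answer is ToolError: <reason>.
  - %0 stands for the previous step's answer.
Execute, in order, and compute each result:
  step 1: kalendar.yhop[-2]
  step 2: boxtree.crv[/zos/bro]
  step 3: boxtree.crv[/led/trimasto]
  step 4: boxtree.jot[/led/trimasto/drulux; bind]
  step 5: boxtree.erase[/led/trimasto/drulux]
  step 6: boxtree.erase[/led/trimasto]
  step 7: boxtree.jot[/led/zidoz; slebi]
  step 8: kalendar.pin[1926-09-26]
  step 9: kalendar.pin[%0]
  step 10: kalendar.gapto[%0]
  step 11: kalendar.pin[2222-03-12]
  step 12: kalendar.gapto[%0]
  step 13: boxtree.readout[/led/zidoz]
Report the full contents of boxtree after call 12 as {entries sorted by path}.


Now I run yhop on n='-2', and observe 2160-09-28.
Invoking crv on p='/zos/bro', — result: ToolError: no parent.
Calling crv on p='/led/trimasto', — result: ok.
Using jot on p='/led/trimasto/drulux', c='bind', which returns created.
Next I call erase on p='/led/trimasto/drulux', and observe ok.
I run erase on p='/led/trimasto', yielding ok.
Invoking jot on p='/led/zidoz', c='slebi', which returns created.
Invoking pin on d='1926-09-26', giving 1926-09-26.
Then pin on d='%0': 1926-09-26.
I invoke gapto on d='%0', giving 0.
I invoke pin on d='2222-03-12', and see 2222-03-12.
Next I call gapto on d='%0', giving 0.
Calling readout on p='/led/zidoz', → slebi.

Answer: {led/, led/zidoz=slebi, sma=dru}


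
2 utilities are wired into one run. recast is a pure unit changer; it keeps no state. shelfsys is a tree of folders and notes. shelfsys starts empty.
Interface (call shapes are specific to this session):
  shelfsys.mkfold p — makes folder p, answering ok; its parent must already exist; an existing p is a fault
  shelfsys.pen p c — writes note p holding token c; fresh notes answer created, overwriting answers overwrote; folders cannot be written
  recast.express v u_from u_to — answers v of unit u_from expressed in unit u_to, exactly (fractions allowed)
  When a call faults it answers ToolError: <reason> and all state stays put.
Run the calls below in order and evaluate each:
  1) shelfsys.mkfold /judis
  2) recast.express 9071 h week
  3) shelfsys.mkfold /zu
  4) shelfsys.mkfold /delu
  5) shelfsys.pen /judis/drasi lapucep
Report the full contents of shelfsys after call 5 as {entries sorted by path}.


>> shelfsys.mkfold(p→/judis)
<< ok
>> recast.express(v→9071, u_from→h, u_to→week)
<< 9071/168
>> shelfsys.mkfold(p→/zu)
<< ok
>> shelfsys.mkfold(p→/delu)
<< ok
>> shelfsys.pen(p→/judis/drasi, c→lapucep)
<< created

Answer: {delu/, judis/, judis/drasi=lapucep, zu/}


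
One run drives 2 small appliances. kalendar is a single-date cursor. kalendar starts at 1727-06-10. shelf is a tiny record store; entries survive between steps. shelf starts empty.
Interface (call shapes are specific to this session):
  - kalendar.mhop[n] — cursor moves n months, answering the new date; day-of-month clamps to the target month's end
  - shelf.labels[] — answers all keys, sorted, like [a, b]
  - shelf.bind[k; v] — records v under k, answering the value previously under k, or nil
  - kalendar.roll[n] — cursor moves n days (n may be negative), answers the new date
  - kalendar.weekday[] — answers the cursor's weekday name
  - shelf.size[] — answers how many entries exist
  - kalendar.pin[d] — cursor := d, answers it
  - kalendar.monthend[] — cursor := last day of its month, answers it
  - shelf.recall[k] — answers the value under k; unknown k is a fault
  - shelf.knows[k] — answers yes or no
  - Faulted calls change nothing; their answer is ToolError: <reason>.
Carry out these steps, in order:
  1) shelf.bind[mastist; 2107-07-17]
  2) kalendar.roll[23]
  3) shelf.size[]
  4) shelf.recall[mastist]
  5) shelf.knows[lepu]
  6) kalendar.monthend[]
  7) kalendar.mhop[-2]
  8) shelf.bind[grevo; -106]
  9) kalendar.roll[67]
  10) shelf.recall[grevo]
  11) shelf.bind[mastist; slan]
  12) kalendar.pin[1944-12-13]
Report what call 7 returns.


Answer: 1727-05-31

Derivation:
! 1. bind(k=mastist, v=2107-07-17) : nil
! 2. roll(n=23) : 1727-07-03
! 3. size() : 1
! 4. recall(k=mastist) : 2107-07-17
! 5. knows(k=lepu) : no
! 6. monthend() : 1727-07-31
! 7. mhop(n=-2) : 1727-05-31
! 8. bind(k=grevo, v=-106) : nil
! 9. roll(n=67) : 1727-08-06
! 10. recall(k=grevo) : -106
! 11. bind(k=mastist, v=slan) : 2107-07-17
! 12. pin(d=1944-12-13) : 1944-12-13


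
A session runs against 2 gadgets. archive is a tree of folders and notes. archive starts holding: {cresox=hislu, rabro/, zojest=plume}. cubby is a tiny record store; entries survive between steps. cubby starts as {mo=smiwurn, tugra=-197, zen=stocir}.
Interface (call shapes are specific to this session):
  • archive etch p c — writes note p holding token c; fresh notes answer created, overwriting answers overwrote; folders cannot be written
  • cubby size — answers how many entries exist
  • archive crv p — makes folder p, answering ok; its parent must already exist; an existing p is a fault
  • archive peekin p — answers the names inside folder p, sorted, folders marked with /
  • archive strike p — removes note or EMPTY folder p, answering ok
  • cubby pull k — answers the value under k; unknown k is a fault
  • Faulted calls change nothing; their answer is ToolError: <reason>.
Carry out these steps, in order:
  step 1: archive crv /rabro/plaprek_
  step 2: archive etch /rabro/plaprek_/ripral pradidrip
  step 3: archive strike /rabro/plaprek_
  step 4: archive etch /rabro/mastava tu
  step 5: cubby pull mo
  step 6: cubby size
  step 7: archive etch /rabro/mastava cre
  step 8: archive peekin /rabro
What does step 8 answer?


Answer: [mastava, plaprek_/]

Derivation:
Next I call archive crv(p=/rabro/plaprek_), which returns ok.
Using archive etch(p=/rabro/plaprek_/ripral, c=pradidrip), and see created.
I call archive strike(p=/rabro/plaprek_), — result: ToolError: not empty.
Next I call archive etch(p=/rabro/mastava, c=tu), and see created.
Calling cubby pull(k=mo), which returns smiwurn.
Next I call cubby size(), — result: 3.
I run archive etch(p=/rabro/mastava, c=cre): overwrote.
Calling archive peekin(p=/rabro), and observe [mastava, plaprek_/].


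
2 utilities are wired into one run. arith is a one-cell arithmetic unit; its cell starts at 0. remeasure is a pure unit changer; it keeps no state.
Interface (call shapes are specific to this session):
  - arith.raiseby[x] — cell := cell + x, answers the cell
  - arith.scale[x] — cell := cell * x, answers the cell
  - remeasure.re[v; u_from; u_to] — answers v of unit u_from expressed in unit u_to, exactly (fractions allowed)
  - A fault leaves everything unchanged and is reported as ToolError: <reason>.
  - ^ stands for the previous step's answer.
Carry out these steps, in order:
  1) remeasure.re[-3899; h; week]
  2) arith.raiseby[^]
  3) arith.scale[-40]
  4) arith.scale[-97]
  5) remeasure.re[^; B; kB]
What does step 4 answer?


→ remeasure.re(v='-3899', u_from='h', u_to='week')
← -557/24
→ arith.raiseby(x='^')
← -557/24
→ arith.scale(x='-40')
← 2785/3
→ arith.scale(x='-97')
← -270145/3
→ remeasure.re(v='^', u_from='B', u_to='kB')
← -54029/600

Answer: -270145/3


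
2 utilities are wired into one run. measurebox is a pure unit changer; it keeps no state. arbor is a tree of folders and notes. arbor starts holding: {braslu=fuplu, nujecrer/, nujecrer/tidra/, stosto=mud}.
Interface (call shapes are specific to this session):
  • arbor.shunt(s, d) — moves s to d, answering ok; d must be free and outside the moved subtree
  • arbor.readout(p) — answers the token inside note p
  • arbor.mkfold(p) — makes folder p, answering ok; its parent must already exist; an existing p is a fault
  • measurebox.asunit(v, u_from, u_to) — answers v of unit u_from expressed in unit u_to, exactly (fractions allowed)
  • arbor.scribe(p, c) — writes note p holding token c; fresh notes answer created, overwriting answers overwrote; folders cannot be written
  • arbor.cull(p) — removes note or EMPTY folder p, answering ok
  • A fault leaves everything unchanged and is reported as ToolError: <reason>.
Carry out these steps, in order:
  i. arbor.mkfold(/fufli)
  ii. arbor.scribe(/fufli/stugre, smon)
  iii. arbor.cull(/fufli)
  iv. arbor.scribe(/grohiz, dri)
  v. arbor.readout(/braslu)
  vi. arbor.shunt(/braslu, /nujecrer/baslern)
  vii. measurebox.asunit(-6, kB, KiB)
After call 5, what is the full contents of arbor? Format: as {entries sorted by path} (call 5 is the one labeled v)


Answer: {braslu=fuplu, fufli/, fufli/stugre=smon, grohiz=dri, nujecrer/, nujecrer/tidra/, stosto=mud}

Derivation:
>>> arbor.mkfold p='/fufli'
  ok
>>> arbor.scribe p='/fufli/stugre' c='smon'
  created
>>> arbor.cull p='/fufli'
  ToolError: not empty
>>> arbor.scribe p='/grohiz' c='dri'
  created
>>> arbor.readout p='/braslu'
  fuplu
>>> arbor.shunt s='/braslu' d='/nujecrer/baslern'
  ok
>>> measurebox.asunit v='-6' u_from='kB' u_to='KiB'
  -375/64


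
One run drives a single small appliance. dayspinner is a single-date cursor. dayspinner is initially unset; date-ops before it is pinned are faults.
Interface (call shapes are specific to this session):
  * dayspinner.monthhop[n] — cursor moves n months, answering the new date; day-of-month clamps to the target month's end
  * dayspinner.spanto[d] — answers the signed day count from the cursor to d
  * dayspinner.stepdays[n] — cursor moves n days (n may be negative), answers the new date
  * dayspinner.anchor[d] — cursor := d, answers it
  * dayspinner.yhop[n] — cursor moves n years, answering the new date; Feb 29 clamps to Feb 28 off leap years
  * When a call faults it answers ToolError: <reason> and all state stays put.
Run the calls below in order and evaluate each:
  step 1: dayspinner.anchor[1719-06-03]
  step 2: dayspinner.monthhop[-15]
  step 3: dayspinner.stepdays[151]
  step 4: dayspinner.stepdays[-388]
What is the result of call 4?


% dayspinner.anchor(d→1719-06-03) => 1719-06-03
% dayspinner.monthhop(n→-15) => 1718-03-03
% dayspinner.stepdays(n→151) => 1718-08-01
% dayspinner.stepdays(n→-388) => 1717-07-09

Answer: 1717-07-09


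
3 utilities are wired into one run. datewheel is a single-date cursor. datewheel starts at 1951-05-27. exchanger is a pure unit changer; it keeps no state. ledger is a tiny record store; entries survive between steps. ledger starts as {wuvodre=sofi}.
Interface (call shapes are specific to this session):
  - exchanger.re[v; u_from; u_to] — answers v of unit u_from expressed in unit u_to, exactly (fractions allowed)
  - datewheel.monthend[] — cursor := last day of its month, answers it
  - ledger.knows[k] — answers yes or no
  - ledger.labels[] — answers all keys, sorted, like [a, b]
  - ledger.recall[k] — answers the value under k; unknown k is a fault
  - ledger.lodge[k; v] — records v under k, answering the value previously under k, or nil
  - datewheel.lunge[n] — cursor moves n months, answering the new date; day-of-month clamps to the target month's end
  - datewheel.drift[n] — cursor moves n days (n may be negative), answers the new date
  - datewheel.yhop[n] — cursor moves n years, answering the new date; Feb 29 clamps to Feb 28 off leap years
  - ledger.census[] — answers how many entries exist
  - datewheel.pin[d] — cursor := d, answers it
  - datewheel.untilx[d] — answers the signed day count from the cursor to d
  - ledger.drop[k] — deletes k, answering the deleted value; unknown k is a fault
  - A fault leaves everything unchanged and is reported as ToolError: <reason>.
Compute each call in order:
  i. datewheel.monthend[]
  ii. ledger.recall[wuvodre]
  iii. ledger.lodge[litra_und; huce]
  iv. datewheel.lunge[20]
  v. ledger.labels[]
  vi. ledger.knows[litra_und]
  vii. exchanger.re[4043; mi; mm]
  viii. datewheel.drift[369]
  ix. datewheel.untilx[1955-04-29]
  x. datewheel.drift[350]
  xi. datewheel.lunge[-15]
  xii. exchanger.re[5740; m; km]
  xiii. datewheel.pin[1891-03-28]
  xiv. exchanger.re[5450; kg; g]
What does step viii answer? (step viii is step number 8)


Answer: 1954-02-04

Derivation:
==> datewheel.monthend()
<== 1951-05-31
==> ledger.recall(k: wuvodre)
<== sofi
==> ledger.lodge(k: litra_und, v: huce)
<== nil
==> datewheel.lunge(n: 20)
<== 1953-01-31
==> ledger.labels()
<== [litra_und, wuvodre]
==> ledger.knows(k: litra_und)
<== yes
==> exchanger.re(v: 4043, u_from: mi, u_to: mm)
<== 6506577792
==> datewheel.drift(n: 369)
<== 1954-02-04
==> datewheel.untilx(d: 1955-04-29)
<== 449
==> datewheel.drift(n: 350)
<== 1955-01-20
==> datewheel.lunge(n: -15)
<== 1953-10-20
==> exchanger.re(v: 5740, u_from: m, u_to: km)
<== 287/50
==> datewheel.pin(d: 1891-03-28)
<== 1891-03-28
==> exchanger.re(v: 5450, u_from: kg, u_to: g)
<== 5450000


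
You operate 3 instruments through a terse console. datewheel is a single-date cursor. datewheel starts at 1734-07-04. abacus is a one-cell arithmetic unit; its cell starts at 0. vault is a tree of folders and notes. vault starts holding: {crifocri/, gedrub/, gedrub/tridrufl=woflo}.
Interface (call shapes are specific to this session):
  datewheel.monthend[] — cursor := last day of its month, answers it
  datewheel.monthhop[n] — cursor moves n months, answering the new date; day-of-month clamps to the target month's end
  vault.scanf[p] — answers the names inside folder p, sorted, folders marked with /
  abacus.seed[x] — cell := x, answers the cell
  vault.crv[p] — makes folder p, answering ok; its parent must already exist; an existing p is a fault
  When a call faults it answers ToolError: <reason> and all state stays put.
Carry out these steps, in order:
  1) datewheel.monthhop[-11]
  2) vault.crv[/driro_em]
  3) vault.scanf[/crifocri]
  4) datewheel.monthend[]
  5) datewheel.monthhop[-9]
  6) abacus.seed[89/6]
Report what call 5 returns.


Answer: 1732-11-30

Derivation:
# 1. datewheel.monthhop(n='-11') -> 1733-08-04
# 2. vault.crv(p='/driro_em') -> ok
# 3. vault.scanf(p='/crifocri') -> []
# 4. datewheel.monthend() -> 1733-08-31
# 5. datewheel.monthhop(n='-9') -> 1732-11-30
# 6. abacus.seed(x='89/6') -> 89/6


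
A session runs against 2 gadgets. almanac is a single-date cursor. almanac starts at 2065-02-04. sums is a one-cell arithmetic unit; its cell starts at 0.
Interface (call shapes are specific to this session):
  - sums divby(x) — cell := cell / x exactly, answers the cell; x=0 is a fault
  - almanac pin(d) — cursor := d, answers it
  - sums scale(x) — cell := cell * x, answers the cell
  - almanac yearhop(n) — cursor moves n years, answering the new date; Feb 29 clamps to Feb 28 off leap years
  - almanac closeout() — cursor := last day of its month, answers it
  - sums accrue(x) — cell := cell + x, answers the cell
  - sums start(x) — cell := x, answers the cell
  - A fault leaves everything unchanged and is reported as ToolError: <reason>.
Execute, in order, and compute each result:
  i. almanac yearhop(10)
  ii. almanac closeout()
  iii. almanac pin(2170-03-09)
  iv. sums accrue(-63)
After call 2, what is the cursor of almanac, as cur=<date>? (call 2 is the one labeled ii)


Answer: cur=2075-02-28

Derivation:
I try almanac yearhop on n='10', → 2075-02-04.
I try almanac closeout, → 2075-02-28.
I invoke almanac pin on d='2170-03-09', and get 2170-03-09.
Then sums accrue on x='-63', and observe -63.


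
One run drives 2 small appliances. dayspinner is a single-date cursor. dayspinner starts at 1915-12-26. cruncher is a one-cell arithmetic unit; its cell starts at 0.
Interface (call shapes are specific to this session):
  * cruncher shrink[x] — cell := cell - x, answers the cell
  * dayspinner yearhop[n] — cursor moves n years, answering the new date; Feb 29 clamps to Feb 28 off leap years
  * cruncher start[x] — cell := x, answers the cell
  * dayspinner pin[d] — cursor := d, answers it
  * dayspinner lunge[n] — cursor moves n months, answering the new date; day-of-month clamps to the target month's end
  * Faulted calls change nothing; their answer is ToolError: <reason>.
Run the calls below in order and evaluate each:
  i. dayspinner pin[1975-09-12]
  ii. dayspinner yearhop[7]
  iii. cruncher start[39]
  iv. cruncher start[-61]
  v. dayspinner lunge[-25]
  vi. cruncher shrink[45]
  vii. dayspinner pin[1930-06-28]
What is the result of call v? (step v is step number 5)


>> dayspinner pin(d=1975-09-12)
<< 1975-09-12
>> dayspinner yearhop(n=7)
<< 1982-09-12
>> cruncher start(x=39)
<< 39
>> cruncher start(x=-61)
<< -61
>> dayspinner lunge(n=-25)
<< 1980-08-12
>> cruncher shrink(x=45)
<< -106
>> dayspinner pin(d=1930-06-28)
<< 1930-06-28

Answer: 1980-08-12


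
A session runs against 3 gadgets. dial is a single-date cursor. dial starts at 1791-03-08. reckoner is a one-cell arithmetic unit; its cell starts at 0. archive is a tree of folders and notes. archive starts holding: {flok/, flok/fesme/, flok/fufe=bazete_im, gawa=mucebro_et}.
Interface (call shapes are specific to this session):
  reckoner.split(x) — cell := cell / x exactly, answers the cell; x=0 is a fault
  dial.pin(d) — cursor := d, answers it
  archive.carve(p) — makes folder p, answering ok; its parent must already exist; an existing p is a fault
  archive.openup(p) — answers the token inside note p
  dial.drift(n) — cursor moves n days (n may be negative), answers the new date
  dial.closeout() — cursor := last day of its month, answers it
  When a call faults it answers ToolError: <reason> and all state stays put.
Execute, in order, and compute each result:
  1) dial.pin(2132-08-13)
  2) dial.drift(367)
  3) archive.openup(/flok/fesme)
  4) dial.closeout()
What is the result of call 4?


I use dial.pin passing d: 2132-08-13, and observe 2132-08-13.
Now I run dial.drift passing n: 367, yielding 2133-08-15.
I try archive.openup passing p: /flok/fesme, and get ToolError: is a directory.
Calling dial.closeout(), → 2133-08-31.

Answer: 2133-08-31


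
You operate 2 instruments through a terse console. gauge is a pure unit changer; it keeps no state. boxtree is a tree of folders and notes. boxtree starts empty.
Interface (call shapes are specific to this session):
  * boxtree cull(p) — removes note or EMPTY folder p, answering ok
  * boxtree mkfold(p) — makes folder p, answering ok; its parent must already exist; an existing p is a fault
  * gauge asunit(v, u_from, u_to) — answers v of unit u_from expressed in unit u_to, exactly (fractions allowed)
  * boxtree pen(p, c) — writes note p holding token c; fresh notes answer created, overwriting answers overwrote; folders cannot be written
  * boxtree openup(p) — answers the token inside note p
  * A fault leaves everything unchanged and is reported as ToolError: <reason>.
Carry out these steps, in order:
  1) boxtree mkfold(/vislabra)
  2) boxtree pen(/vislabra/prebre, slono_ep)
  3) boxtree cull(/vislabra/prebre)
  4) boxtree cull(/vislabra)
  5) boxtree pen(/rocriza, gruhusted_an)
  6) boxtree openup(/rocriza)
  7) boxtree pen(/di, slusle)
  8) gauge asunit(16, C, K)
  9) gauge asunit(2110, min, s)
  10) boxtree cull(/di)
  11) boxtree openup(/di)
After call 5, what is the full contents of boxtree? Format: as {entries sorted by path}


> boxtree mkfold p: /vislabra
[out] ok
> boxtree pen p: /vislabra/prebre c: slono_ep
[out] created
> boxtree cull p: /vislabra/prebre
[out] ok
> boxtree cull p: /vislabra
[out] ok
> boxtree pen p: /rocriza c: gruhusted_an
[out] created
> boxtree openup p: /rocriza
[out] gruhusted_an
> boxtree pen p: /di c: slusle
[out] created
> gauge asunit v: 16 u_from: C u_to: K
[out] 5783/20
> gauge asunit v: 2110 u_from: min u_to: s
[out] 126600
> boxtree cull p: /di
[out] ok
> boxtree openup p: /di
[out] ToolError: not found

Answer: {rocriza=gruhusted_an}


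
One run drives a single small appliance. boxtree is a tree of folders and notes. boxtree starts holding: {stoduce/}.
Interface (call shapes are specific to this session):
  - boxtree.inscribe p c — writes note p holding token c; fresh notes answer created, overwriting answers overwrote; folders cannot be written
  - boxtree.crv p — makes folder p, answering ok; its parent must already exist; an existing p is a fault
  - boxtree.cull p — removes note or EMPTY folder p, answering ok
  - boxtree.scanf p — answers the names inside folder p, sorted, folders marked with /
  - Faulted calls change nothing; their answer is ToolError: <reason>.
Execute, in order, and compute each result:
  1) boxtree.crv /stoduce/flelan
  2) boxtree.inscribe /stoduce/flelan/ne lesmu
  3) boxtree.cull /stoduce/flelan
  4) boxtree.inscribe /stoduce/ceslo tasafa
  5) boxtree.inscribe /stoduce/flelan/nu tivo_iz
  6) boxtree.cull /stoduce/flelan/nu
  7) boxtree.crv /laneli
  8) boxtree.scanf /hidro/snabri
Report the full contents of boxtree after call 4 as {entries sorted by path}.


Answer: {stoduce/, stoduce/ceslo=tasafa, stoduce/flelan/, stoduce/flelan/ne=lesmu}

Derivation:
Act: boxtree.crv[p→/stoduce/flelan]
Obs: ok
Act: boxtree.inscribe[p→/stoduce/flelan/ne; c→lesmu]
Obs: created
Act: boxtree.cull[p→/stoduce/flelan]
Obs: ToolError: not empty
Act: boxtree.inscribe[p→/stoduce/ceslo; c→tasafa]
Obs: created
Act: boxtree.inscribe[p→/stoduce/flelan/nu; c→tivo_iz]
Obs: created
Act: boxtree.cull[p→/stoduce/flelan/nu]
Obs: ok
Act: boxtree.crv[p→/laneli]
Obs: ok
Act: boxtree.scanf[p→/hidro/snabri]
Obs: ToolError: not found


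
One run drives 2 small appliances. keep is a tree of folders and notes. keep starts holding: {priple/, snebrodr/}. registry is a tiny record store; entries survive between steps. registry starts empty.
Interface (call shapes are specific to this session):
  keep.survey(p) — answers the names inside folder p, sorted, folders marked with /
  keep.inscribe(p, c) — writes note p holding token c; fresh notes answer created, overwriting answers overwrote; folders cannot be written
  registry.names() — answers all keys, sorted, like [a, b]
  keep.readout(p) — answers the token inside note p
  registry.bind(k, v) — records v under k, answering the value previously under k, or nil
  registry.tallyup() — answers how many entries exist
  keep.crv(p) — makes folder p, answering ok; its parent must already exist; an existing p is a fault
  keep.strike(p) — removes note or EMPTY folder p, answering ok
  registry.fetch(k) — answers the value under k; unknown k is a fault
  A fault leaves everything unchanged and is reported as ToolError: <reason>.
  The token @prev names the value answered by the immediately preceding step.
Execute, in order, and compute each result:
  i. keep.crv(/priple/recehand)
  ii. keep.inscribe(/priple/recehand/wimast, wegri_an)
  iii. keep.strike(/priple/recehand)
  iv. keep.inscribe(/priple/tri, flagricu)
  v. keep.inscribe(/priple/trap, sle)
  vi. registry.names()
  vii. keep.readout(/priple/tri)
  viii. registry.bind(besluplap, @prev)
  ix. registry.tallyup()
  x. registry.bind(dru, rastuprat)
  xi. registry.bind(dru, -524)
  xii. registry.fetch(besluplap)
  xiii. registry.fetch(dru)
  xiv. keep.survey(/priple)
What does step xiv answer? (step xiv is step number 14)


Act: crv[p: /priple/recehand]
Obs: ok
Act: inscribe[p: /priple/recehand/wimast; c: wegri_an]
Obs: created
Act: strike[p: /priple/recehand]
Obs: ToolError: not empty
Act: inscribe[p: /priple/tri; c: flagricu]
Obs: created
Act: inscribe[p: /priple/trap; c: sle]
Obs: created
Act: names[]
Obs: []
Act: readout[p: /priple/tri]
Obs: flagricu
Act: bind[k: besluplap; v: @prev]
Obs: nil
Act: tallyup[]
Obs: 1
Act: bind[k: dru; v: rastuprat]
Obs: nil
Act: bind[k: dru; v: -524]
Obs: rastuprat
Act: fetch[k: besluplap]
Obs: flagricu
Act: fetch[k: dru]
Obs: -524
Act: survey[p: /priple]
Obs: [recehand/, trap, tri]

Answer: [recehand/, trap, tri]


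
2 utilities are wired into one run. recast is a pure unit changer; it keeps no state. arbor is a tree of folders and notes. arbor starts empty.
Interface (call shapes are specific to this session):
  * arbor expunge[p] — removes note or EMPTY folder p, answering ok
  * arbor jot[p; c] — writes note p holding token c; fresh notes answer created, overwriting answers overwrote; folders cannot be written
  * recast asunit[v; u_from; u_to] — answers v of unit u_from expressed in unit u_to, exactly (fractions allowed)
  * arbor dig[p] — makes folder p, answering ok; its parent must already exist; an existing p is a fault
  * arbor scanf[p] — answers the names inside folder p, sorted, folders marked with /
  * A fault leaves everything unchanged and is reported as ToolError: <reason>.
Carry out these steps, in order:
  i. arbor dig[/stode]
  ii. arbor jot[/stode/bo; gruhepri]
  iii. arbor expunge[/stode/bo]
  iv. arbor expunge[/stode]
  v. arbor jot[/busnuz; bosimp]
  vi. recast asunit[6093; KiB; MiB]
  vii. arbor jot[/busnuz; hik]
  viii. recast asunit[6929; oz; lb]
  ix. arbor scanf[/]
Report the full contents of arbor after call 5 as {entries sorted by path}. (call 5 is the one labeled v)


Answer: {busnuz=bosimp}

Derivation:
→ arbor dig(p='/stode')
← ok
→ arbor jot(p='/stode/bo', c='gruhepri')
← created
→ arbor expunge(p='/stode/bo')
← ok
→ arbor expunge(p='/stode')
← ok
→ arbor jot(p='/busnuz', c='bosimp')
← created
→ recast asunit(v='6093', u_from='KiB', u_to='MiB')
← 6093/1024
→ arbor jot(p='/busnuz', c='hik')
← overwrote
→ recast asunit(v='6929', u_from='oz', u_to='lb')
← 6929/16
→ arbor scanf(p='/')
← [busnuz]


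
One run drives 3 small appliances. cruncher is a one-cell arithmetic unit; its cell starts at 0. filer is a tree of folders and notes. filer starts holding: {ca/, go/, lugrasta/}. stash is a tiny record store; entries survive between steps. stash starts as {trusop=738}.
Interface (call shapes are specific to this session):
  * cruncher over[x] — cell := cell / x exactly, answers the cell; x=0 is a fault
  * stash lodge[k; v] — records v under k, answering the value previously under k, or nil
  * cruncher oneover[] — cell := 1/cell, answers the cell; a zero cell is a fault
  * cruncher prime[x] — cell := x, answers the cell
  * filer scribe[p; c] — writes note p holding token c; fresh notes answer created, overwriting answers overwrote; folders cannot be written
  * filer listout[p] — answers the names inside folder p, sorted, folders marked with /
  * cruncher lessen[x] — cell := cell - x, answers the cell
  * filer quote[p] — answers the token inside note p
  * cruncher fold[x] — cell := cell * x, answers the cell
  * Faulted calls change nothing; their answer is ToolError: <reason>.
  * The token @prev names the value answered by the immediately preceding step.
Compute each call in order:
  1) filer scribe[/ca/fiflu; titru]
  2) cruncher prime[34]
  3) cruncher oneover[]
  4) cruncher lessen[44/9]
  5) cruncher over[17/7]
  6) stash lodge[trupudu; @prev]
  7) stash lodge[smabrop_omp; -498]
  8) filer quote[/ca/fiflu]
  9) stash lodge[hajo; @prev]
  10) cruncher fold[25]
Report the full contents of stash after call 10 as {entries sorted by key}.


Answer: {hajo=titru, smabrop_omp=-498, trupudu=-10409/5202, trusop=738}

Derivation:
→ filer scribe(p→/ca/fiflu, c→titru)
← created
→ cruncher prime(x→34)
← 34
→ cruncher oneover()
← 1/34
→ cruncher lessen(x→44/9)
← -1487/306
→ cruncher over(x→17/7)
← -10409/5202
→ stash lodge(k→trupudu, v→@prev)
← nil
→ stash lodge(k→smabrop_omp, v→-498)
← nil
→ filer quote(p→/ca/fiflu)
← titru
→ stash lodge(k→hajo, v→@prev)
← nil
→ cruncher fold(x→25)
← -260225/5202


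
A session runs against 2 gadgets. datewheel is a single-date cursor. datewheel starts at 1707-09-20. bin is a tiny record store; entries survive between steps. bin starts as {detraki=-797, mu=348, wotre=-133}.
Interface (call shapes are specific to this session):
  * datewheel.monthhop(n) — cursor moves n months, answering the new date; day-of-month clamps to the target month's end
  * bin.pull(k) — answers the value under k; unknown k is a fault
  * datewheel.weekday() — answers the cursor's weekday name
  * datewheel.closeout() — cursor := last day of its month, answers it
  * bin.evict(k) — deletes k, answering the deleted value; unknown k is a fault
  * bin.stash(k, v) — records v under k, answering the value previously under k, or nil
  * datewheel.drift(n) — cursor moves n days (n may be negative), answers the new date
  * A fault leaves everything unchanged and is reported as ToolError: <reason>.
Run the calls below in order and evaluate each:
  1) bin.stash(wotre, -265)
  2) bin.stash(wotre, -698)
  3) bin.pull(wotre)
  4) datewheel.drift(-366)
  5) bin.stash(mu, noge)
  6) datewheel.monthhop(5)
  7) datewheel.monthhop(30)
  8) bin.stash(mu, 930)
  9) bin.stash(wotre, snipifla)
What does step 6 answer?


Answer: 1707-02-19

Derivation:
# 1. stash(k→wotre, v→-265) == -133
# 2. stash(k→wotre, v→-698) == -265
# 3. pull(k→wotre) == -698
# 4. drift(n→-366) == 1706-09-19
# 5. stash(k→mu, v→noge) == 348
# 6. monthhop(n→5) == 1707-02-19
# 7. monthhop(n→30) == 1709-08-19
# 8. stash(k→mu, v→930) == noge
# 9. stash(k→wotre, v→snipifla) == -698


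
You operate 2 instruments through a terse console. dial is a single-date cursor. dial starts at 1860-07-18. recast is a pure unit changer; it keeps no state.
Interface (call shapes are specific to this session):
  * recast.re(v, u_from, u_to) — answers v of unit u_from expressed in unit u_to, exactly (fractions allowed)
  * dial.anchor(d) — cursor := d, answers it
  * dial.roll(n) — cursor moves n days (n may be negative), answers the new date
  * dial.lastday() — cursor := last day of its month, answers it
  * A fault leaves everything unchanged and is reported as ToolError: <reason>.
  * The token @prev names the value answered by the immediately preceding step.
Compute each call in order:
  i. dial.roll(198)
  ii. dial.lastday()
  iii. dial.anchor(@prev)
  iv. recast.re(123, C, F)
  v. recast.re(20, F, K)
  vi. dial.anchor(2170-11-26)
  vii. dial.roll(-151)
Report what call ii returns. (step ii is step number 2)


Answer: 1861-02-28

Derivation:
I use roll with n: 198, and get 1861-02-01.
I try lastday: 1861-02-28.
Now I run anchor with d: @prev, → 1861-02-28.
I use re with v: 123, u_from: C, u_to: F, giving 1267/5.
Using re with v: 20, u_from: F, u_to: K, giving 15989/60.
I use anchor with d: 2170-11-26, and observe 2170-11-26.
Now I run roll with n: -151, → 2170-06-28.
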